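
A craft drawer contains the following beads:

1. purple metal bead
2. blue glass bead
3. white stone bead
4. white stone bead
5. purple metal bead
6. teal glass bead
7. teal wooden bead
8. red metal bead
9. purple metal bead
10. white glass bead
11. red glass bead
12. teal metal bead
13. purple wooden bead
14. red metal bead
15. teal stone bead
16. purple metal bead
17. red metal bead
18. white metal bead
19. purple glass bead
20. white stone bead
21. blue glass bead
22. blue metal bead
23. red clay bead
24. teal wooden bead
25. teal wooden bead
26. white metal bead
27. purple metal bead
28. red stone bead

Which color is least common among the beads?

blue

Counts by color: purple 7, white 6, teal 6, red 6, blue 3.
The minimum is 3, held uniquely by blue.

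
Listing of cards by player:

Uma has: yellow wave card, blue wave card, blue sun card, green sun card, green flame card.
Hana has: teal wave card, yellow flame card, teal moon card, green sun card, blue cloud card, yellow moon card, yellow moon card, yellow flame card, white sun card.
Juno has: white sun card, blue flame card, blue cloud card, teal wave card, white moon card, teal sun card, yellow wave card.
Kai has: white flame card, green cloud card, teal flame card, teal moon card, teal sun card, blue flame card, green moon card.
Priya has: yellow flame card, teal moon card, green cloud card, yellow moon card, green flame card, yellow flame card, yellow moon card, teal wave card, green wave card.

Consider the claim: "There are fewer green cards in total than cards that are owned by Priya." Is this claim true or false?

green cards: 8.
cards owned by Priya: 9.
The claim requires 8 < 9, which holds.

True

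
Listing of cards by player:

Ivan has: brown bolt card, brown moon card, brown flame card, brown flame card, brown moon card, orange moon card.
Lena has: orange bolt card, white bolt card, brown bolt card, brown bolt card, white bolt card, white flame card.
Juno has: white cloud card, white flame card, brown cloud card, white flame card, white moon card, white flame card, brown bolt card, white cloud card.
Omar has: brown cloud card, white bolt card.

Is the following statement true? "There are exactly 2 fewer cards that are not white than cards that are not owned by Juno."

True

cards that are not white: 12.
cards that are not owned by Juno: 14.
The claim requires 14 − 12 (= 2) to equal 2, which holds.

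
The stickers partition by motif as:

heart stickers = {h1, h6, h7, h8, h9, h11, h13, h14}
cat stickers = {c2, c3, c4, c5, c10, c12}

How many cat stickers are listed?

6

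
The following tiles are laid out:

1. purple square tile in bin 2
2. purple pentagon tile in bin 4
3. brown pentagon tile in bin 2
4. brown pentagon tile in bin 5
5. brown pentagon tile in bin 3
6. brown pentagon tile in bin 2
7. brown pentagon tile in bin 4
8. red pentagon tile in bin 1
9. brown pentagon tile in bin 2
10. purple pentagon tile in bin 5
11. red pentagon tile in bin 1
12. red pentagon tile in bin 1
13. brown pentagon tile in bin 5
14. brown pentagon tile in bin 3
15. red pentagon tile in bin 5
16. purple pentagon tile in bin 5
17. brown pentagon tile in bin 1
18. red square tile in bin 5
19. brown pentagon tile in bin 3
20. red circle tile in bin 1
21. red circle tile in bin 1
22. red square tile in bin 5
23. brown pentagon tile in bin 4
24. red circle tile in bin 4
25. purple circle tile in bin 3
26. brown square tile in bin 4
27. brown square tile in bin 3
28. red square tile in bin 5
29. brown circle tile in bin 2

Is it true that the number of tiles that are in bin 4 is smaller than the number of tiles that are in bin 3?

|tiles in bin 4| = 5.
|tiles in bin 3| = 5.
The claim requires 5 < 5, which does not hold.

False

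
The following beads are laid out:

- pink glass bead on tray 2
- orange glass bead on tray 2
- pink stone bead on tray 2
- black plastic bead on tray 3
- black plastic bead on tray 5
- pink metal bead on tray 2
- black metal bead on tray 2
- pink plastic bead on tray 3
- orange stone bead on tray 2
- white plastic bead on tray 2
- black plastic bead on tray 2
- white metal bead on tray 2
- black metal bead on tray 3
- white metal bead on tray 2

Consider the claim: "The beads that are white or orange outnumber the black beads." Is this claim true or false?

False

|beads that are white or orange| = 5.
|black beads| = 5.
The claim requires 5 > 5, which does not hold.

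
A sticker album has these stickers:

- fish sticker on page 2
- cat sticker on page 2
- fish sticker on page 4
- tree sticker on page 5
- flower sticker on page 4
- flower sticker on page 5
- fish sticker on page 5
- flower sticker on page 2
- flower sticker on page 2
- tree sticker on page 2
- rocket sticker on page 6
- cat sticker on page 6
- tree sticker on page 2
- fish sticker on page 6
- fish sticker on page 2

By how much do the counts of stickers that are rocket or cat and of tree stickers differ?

0

stickers that are rocket or cat: 3. tree stickers: 3.
|3 − 3| = 3 − 3 = 0.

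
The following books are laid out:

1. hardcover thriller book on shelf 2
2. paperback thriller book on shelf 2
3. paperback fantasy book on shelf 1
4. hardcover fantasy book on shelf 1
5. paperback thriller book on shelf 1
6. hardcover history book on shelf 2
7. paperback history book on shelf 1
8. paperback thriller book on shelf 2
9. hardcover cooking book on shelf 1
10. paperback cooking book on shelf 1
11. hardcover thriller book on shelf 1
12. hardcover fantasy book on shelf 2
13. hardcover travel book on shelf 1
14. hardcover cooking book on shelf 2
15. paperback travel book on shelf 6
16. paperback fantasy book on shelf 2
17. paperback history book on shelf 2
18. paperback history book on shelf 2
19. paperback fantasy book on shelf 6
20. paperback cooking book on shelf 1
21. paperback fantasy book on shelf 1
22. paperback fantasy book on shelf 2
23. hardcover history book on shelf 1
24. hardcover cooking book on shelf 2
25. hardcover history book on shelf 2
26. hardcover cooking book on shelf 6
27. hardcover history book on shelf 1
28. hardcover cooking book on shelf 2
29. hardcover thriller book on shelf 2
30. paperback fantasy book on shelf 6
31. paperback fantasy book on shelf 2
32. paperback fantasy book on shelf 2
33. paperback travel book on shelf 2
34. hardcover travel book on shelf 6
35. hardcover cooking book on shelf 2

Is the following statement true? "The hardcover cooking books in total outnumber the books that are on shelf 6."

True

|hardcover cooking books| = 6.
|books on shelf 6| = 5.
The claim requires 6 > 5, which holds.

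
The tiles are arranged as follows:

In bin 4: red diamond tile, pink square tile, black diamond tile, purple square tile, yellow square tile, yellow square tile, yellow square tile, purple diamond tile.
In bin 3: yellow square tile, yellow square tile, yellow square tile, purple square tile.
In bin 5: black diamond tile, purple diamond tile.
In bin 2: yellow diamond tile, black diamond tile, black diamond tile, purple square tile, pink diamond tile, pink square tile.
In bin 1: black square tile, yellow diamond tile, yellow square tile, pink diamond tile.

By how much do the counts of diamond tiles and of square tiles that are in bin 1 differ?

9

diamond tiles: 11. square tiles in bin 1: 2.
|11 − 2| = 11 − 2 = 9.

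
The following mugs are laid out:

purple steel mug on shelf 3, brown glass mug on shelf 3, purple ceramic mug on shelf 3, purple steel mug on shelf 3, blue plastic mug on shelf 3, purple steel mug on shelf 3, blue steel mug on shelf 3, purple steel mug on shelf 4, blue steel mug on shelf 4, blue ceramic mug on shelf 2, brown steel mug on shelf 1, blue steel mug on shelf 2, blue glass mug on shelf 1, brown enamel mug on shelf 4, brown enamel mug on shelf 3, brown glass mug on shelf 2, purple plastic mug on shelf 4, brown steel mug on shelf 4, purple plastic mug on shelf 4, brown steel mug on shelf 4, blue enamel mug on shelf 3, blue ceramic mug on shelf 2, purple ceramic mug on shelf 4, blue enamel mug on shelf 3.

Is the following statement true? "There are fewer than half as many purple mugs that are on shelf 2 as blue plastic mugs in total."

True

purple mugs on shelf 2: 0.
blue plastic mugs: 1.
The claim requires 2 × 0 = 0 < 1, which holds.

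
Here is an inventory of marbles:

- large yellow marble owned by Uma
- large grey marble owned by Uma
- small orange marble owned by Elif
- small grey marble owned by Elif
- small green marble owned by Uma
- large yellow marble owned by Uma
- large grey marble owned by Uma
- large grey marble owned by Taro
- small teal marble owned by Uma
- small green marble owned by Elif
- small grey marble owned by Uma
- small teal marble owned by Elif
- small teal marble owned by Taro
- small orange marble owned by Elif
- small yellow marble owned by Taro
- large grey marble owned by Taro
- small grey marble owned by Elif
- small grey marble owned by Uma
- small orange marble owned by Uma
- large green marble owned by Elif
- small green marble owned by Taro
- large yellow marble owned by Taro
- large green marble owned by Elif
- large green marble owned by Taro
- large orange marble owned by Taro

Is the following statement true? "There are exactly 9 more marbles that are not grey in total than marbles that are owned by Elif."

True

There are 17 marbles that are not grey.
Count of marbles owned by Elif: 8.
The claim requires 17 − 8 (= 9) to equal 9, which holds.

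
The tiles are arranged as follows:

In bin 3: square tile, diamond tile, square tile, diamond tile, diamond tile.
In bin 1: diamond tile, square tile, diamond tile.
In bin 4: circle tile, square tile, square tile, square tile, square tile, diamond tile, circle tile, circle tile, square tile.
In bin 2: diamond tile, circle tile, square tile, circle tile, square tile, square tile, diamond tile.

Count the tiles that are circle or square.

16

circle: 5; square: 11; together 5 + 11 = 16.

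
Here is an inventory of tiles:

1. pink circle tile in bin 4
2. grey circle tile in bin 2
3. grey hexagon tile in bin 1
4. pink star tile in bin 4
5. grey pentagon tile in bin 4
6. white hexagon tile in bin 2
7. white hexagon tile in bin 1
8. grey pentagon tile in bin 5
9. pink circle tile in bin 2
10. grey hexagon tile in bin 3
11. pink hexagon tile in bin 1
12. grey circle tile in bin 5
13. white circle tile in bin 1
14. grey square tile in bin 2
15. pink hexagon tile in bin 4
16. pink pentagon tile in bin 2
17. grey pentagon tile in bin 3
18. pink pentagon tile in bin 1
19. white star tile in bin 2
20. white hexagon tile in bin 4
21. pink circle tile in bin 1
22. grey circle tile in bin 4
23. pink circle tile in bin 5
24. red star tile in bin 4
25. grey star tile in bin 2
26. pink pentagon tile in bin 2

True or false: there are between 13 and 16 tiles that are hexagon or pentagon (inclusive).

True

|tiles that are hexagon or pentagon| = 13.
The claim requires 13 ≤ 13 ≤ 16, which holds.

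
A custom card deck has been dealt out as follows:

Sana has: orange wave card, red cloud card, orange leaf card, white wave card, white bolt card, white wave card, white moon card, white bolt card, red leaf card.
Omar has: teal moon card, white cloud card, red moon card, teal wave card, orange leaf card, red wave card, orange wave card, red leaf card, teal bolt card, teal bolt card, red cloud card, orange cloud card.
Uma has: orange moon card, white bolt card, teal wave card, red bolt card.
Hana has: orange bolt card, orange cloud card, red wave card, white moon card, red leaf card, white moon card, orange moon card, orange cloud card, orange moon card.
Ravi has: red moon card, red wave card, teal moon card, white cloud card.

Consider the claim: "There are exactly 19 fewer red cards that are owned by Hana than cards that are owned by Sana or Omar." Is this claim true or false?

True

|red cards owned by Hana| = 2.
|cards owned by Sana or Omar| = 21.
The claim requires 21 − 2 (= 19) to equal 19, which holds.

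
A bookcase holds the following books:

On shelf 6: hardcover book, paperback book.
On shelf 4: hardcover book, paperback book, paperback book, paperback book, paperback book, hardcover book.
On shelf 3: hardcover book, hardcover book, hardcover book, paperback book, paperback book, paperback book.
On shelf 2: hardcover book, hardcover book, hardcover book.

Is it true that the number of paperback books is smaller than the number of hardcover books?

True

|paperback books| = 8.
|hardcover books| = 9.
The claim requires 8 < 9, which holds.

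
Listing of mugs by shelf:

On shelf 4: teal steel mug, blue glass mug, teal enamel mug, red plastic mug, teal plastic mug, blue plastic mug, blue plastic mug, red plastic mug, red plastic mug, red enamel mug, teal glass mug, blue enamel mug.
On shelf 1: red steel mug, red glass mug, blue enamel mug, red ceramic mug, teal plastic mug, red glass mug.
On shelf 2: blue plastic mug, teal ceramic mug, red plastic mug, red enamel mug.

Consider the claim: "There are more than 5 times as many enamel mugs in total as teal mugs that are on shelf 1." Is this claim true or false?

False

There are 5 enamel mugs.
There is 1 teal mug on shelf 1.
The claim requires 5 > 5 × 1 = 5, which does not hold.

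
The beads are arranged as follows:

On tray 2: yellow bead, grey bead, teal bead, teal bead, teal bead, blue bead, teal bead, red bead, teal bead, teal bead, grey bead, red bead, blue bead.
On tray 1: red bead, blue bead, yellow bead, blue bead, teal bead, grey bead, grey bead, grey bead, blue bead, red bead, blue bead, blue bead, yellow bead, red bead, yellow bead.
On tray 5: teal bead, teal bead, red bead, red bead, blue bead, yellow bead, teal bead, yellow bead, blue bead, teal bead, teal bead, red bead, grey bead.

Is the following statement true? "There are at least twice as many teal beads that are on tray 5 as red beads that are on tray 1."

False

|teal beads on tray 5| = 5.
|red beads on tray 1| = 3.
The claim requires 5 ≥ 2 × 3 = 6, which does not hold.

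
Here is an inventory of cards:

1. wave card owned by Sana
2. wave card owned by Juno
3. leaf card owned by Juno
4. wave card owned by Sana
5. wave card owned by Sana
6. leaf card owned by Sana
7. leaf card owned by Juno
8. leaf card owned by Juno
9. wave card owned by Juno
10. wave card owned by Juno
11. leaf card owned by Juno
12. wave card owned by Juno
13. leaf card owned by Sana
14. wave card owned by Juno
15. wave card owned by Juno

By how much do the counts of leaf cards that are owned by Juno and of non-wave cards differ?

leaf cards owned by Juno: 4. non-wave cards: 6.
|4 − 6| = 6 − 4 = 2.

2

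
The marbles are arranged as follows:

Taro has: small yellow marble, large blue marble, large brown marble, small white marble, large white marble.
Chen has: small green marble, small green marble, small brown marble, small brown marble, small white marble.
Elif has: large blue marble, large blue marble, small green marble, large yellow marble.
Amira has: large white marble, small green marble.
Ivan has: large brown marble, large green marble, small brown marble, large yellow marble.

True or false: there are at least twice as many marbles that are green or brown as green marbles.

True

There are 10 marbles that are green or brown.
There are 5 green marbles.
The claim requires 10 ≥ 2 × 5 = 10, which holds.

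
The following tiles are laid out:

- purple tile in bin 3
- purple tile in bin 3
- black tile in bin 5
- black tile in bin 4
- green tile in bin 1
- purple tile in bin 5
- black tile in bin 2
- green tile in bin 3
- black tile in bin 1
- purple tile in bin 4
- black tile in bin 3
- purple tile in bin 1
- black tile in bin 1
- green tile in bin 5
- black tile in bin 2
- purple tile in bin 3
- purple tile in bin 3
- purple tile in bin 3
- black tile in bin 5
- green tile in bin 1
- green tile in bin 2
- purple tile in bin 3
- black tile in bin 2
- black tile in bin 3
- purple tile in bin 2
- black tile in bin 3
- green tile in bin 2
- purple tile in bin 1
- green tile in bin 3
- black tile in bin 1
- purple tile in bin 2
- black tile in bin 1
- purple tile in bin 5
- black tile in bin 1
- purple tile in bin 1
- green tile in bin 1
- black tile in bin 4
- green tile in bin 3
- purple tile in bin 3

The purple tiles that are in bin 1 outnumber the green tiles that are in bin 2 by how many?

purple tiles in bin 1: 3.
green tiles in bin 2: 2.
3 − 2 = 1.

1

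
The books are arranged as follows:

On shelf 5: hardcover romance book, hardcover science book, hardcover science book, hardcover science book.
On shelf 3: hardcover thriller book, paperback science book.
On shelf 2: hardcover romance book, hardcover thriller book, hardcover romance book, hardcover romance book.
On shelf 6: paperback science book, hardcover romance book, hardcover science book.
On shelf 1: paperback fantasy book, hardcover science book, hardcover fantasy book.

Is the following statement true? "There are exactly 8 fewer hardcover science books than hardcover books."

True

There are 5 hardcover science books.
There are 13 hardcover books.
The claim requires 13 − 5 (= 8) to equal 8, which holds.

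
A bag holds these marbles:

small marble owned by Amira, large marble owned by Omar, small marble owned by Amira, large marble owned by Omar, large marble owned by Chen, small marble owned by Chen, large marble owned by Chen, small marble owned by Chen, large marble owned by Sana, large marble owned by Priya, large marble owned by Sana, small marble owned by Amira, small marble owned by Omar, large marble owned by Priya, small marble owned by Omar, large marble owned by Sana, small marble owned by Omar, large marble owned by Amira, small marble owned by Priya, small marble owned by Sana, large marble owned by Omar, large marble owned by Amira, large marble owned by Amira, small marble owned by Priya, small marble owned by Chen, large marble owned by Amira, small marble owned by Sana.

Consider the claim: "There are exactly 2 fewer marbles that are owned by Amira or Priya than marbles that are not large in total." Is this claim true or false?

True

|marbles owned by Amira or Priya| = 11.
|marbles that are not large| = 13.
The claim requires 13 − 11 (= 2) to equal 2, which holds.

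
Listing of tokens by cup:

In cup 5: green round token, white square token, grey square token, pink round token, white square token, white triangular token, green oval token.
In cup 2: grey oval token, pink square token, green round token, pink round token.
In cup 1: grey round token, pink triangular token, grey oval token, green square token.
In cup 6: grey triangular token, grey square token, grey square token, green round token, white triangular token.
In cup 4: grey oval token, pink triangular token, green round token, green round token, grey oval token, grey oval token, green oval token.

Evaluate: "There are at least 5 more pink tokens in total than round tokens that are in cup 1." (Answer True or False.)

False

pink tokens: 5.
round tokens in cup 1: 1.
The claim requires 5 − 1 = 4 ≥ 5, which does not hold.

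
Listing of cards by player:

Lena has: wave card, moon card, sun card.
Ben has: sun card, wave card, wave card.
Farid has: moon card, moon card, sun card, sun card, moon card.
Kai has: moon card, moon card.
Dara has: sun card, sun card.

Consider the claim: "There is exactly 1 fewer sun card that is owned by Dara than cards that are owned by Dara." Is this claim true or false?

False

Count of sun cards owned by Dara: 2.
Count of cards owned by Dara: 2.
The claim requires 2 − 2 (= 0) to equal 1, which does not hold.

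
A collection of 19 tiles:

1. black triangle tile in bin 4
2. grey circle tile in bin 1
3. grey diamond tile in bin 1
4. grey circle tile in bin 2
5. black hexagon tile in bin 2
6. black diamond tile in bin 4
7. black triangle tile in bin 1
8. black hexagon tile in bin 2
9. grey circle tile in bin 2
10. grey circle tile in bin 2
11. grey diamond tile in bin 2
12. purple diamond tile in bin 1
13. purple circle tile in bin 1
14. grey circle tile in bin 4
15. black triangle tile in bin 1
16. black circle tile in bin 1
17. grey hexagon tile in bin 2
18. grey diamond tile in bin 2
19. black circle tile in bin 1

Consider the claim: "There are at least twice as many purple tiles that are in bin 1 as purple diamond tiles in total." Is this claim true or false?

True

|purple tiles in bin 1| = 2.
|purple diamond tiles| = 1.
The claim requires 2 ≥ 2 × 1 = 2, which holds.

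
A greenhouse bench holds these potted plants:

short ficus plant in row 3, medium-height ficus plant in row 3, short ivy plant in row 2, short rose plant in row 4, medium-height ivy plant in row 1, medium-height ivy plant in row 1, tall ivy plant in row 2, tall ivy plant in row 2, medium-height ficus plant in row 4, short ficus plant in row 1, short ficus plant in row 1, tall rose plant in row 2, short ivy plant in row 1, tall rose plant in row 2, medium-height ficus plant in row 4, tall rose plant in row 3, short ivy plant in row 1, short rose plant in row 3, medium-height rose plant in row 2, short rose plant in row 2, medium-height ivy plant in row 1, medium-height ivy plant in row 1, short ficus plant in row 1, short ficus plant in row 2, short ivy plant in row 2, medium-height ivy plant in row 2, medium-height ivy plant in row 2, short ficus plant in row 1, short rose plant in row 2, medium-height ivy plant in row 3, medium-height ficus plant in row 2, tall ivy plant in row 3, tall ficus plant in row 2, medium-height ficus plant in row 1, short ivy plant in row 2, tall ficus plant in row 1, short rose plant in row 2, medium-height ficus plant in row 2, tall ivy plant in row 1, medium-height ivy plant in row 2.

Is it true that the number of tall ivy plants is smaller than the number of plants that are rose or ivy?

There are 4 tall ivy plants.
There are 26 plants that are rose or ivy.
The claim requires 4 < 26, which holds.

True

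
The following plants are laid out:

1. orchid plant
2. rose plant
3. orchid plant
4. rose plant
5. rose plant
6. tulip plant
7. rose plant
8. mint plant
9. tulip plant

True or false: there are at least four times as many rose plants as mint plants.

|rose plants| = 4.
|mint plants| = 1.
The claim requires 4 ≥ 4 × 1 = 4, which holds.

True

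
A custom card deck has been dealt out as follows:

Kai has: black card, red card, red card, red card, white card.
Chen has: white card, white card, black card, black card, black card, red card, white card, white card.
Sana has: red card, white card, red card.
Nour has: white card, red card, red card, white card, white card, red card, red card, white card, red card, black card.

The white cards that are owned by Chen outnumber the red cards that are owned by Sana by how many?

2

white cards owned by Chen: 4.
red cards owned by Sana: 2.
4 − 2 = 2.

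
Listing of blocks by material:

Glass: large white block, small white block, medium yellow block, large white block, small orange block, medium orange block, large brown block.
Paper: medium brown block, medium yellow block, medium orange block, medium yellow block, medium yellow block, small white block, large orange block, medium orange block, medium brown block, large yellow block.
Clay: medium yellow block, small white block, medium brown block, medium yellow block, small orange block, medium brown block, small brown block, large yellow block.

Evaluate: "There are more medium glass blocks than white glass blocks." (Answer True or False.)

There are 2 medium glass blocks.
There are 3 white glass blocks.
The claim requires 2 > 3, which does not hold.

False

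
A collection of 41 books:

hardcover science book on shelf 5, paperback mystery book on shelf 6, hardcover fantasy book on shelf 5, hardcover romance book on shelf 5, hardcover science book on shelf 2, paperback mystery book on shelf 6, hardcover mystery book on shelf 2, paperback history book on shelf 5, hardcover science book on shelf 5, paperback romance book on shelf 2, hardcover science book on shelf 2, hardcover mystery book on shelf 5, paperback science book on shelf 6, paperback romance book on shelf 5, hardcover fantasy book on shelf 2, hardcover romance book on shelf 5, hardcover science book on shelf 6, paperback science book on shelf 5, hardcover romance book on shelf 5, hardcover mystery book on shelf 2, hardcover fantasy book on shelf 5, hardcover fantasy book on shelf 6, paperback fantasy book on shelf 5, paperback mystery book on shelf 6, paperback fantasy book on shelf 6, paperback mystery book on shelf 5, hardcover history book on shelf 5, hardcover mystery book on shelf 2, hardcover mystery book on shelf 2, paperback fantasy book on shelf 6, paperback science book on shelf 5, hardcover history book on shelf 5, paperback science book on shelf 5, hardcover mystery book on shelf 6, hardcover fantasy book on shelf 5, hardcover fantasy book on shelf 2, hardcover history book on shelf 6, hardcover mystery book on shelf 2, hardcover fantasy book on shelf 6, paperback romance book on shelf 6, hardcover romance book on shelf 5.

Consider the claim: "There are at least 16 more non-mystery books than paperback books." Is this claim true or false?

There are 30 non-mystery books.
There are 15 paperback books.
The claim requires 30 − 15 = 15 ≥ 16, which does not hold.

False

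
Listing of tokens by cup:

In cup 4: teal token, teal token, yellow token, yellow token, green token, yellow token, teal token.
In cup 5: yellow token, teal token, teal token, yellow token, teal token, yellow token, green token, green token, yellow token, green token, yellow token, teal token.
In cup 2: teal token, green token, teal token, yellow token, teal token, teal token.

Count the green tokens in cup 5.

3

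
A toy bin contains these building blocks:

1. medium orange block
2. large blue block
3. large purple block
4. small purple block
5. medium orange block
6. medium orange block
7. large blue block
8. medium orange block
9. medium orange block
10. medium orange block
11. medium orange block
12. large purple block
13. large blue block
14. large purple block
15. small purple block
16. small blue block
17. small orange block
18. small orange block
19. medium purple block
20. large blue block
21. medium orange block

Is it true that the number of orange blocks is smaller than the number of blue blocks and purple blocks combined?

|orange blocks| = 10.
blue blocks: 5; purple blocks: 6; combined: 5 + 6 = 11.
The claim requires 10 < 11, which holds.

True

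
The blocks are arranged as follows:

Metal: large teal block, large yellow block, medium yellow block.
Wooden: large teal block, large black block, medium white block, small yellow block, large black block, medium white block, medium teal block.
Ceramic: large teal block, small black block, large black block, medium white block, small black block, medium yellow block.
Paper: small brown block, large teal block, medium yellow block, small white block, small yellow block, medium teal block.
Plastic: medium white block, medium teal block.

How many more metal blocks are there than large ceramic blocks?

1

metal blocks: 3.
large ceramic blocks: 2.
3 − 2 = 1.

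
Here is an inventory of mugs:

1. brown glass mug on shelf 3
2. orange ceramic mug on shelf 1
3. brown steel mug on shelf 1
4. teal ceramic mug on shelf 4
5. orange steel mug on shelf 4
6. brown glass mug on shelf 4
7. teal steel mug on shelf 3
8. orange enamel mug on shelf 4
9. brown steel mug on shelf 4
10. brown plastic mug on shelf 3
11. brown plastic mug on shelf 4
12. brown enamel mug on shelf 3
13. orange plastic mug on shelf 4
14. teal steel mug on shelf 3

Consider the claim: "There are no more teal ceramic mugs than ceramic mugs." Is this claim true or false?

|teal ceramic mugs| = 1.
|ceramic mugs| = 2.
The claim requires 1 ≤ 2, which holds.

True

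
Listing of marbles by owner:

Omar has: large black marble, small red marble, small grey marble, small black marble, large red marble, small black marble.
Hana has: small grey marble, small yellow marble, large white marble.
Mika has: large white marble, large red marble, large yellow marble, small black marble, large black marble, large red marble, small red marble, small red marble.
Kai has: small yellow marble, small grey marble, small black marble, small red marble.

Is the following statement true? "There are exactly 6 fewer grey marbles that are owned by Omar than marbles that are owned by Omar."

False

|grey marbles owned by Omar| = 1.
|marbles owned by Omar| = 6.
The claim requires 6 − 1 (= 5) to equal 6, which does not hold.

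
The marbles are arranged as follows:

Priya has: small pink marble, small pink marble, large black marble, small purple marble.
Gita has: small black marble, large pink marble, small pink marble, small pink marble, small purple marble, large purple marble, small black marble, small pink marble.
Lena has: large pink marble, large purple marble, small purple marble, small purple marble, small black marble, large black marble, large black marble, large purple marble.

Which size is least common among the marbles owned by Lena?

Counts by size (restricted to marbles owned by Lena): large 5, small 3.
The minimum is 3, held uniquely by small.

small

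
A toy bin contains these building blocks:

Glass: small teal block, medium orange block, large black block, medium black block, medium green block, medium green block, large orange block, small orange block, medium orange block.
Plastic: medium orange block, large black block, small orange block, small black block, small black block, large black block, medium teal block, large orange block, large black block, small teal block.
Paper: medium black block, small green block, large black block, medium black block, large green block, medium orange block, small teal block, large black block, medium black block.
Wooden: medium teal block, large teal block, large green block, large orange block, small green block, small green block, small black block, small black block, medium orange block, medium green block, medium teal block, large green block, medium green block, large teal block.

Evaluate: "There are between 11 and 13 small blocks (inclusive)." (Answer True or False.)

|small blocks| = 12.
The claim requires 11 ≤ 12 ≤ 13, which holds.

True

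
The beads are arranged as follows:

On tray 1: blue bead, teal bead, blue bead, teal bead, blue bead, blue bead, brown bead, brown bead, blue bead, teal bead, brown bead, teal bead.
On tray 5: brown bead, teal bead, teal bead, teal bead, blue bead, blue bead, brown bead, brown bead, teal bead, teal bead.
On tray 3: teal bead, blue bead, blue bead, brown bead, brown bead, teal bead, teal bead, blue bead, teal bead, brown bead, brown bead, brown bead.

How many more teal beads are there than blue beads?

teal beads: 13.
blue beads: 10.
13 − 10 = 3.

3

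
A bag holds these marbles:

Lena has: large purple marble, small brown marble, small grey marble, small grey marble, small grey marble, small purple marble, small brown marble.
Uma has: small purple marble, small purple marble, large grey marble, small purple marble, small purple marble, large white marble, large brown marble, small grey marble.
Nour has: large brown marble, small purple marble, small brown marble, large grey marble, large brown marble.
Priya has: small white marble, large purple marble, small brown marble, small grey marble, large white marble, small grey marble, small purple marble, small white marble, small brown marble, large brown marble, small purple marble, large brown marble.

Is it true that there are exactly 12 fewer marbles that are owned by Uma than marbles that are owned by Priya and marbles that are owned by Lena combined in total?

|marbles owned by Uma| = 8.
marbles owned by Priya: 12; marbles owned by Lena: 7; combined: 12 + 7 = 19.
The claim requires 19 − 8 (= 11) to equal 12, which does not hold.

False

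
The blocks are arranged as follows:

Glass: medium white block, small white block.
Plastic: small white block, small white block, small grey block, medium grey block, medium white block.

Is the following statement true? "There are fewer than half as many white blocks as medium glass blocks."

False

white blocks: 5.
medium glass blocks: 1.
The claim requires 2 × 5 = 10 < 1, which does not hold.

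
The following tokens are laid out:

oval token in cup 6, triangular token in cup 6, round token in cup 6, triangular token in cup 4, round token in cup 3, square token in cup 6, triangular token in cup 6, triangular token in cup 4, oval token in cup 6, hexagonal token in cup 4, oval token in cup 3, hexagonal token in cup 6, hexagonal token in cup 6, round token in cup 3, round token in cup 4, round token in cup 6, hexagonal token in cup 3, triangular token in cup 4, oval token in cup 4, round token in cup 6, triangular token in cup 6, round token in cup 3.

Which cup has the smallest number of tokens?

cup 3

Counts by cup: cup 6→11, cup 4→6, cup 3→5.
The minimum is 5, held uniquely by cup 3.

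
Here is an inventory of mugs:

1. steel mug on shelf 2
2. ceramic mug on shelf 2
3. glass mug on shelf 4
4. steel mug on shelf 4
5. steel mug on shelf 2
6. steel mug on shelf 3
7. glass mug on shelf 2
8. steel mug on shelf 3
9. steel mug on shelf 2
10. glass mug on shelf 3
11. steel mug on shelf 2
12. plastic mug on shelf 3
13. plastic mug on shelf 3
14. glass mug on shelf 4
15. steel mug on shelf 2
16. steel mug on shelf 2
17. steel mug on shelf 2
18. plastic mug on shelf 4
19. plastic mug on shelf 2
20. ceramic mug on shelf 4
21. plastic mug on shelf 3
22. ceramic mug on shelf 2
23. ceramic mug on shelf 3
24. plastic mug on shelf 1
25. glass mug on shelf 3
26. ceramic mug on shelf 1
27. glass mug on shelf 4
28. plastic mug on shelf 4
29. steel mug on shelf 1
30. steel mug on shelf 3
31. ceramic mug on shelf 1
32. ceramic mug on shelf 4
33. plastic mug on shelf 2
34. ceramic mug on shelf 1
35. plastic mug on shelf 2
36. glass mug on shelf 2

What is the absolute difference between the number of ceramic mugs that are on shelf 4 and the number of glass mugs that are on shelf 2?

ceramic mugs on shelf 4: 2. glass mugs on shelf 2: 2.
|2 − 2| = 2 − 2 = 0.

0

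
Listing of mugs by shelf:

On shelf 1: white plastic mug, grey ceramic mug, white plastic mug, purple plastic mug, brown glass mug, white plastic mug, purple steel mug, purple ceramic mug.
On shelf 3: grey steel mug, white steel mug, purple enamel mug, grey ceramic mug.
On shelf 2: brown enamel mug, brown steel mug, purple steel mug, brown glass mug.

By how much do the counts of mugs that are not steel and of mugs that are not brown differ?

mugs that are not steel: 11. mugs that are not brown: 12.
|11 − 12| = 12 − 11 = 1.

1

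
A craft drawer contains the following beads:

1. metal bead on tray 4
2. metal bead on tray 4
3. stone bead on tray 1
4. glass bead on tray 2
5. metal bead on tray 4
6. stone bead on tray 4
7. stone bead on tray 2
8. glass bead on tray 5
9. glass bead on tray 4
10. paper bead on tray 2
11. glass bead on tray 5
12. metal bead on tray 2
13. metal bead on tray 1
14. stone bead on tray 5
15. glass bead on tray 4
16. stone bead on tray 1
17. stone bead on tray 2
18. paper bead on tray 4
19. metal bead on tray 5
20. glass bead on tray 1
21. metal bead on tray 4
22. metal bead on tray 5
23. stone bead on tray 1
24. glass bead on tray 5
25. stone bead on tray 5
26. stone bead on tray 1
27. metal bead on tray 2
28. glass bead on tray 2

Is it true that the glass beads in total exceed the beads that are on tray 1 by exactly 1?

False

There are 8 glass beads.
There are 6 beads on tray 1.
The claim requires 8 − 6 (= 2) to equal 1, which does not hold.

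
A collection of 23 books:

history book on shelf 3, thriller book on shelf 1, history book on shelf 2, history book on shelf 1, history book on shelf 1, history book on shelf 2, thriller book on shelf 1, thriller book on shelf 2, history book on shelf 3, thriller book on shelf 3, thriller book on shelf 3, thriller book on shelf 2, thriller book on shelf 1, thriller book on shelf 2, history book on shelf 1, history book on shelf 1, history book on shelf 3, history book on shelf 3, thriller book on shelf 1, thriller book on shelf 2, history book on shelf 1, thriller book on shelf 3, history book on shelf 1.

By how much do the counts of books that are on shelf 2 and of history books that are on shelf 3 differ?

books on shelf 2: 6. history books on shelf 3: 4.
|6 − 4| = 6 − 4 = 2.

2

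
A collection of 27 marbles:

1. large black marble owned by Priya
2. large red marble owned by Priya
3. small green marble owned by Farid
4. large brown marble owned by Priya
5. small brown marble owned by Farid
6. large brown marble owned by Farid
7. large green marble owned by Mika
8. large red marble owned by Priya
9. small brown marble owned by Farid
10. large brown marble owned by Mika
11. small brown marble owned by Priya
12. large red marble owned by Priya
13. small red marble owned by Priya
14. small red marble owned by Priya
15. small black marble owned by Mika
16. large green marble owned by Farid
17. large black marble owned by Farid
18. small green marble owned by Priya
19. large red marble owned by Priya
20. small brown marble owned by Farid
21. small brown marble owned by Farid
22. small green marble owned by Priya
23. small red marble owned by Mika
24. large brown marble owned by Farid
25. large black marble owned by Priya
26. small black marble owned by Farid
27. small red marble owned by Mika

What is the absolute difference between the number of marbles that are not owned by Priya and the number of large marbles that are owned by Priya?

8

marbles that are not owned by Priya: 15. large marbles owned by Priya: 7.
|15 − 7| = 15 − 7 = 8.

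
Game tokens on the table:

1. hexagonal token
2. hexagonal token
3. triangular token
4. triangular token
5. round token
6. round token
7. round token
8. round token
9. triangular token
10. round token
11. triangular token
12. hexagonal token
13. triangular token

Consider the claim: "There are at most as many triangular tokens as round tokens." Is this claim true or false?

True

There are 5 triangular tokens.
There are 5 round tokens.
The claim requires 5 ≤ 5, which holds.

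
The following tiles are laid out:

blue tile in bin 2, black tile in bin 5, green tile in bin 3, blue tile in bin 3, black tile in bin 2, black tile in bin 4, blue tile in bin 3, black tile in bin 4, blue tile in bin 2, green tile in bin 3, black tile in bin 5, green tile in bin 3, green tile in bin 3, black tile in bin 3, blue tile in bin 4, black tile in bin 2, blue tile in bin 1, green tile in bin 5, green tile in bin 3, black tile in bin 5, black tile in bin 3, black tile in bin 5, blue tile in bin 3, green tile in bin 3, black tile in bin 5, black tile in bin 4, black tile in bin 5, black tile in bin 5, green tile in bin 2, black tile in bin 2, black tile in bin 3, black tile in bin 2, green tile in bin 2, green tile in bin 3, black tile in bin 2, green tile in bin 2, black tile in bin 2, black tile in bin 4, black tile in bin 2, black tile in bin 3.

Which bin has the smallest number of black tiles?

Counts by bin (restricted to black tiles): bin 5→7, bin 2→7, bin 4→4, bin 3→4, bin 1→0.
The minimum is 0, held uniquely by bin 1.

bin 1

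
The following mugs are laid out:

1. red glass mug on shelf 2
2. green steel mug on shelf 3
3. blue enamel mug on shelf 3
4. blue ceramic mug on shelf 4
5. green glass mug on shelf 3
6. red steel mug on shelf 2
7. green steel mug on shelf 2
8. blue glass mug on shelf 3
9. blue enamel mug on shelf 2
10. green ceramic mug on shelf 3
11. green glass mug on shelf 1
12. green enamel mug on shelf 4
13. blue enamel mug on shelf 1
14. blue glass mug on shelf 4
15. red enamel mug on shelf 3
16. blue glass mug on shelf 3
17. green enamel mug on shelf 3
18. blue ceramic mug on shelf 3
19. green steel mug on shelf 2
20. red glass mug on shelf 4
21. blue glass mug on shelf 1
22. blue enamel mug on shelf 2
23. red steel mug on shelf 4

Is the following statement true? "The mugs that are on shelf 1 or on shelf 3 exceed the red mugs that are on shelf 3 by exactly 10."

False

mugs on shelf 1 or on shelf 3: 12.
red mugs on shelf 3: 1.
The claim requires 12 − 1 (= 11) to equal 10, which does not hold.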